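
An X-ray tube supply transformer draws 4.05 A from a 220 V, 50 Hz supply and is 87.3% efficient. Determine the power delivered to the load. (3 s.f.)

P_out ≈ 778 W

P_in = V_p I_p = 220 × 4.05 = 891.00 W.
P_out = η P_in = 0.873 × 891.00 = 778 W.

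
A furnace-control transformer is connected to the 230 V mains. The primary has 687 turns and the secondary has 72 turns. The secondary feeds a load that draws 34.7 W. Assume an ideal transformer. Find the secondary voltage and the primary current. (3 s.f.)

V_s ≈ 24.1 V, I_p ≈ 0.151 A

V_s = V_p × N_s/N_p = 230 × 72/687 = 24.105 V.
I_s = P/V_s = 34.7/24.105 = 1.4395 A.
I_p = I_s × N_s/N_p = 1.4395 × 72/687 = 0.151 A.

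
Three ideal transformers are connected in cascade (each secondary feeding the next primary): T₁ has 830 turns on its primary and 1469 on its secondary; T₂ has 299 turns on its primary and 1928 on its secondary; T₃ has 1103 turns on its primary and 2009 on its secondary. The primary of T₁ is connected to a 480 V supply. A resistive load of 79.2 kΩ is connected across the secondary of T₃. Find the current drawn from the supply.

Secondary of T₁: V = 480.00 × 1469/830 = 849.54 V.
Secondary of T₂: V = 849.54 × 1928/299 = 5478.0 V.
Secondary of T₃: V = 5478.0 × 2009/1103 = 9977.6 V.
I_load = 9977.6/79200 = 0.12598 A, so P_out = 9977.6 × 0.12598 = 1257.0 W.
All ideal ⇒ P_in = P_out, so I_supply = 1257.0/480 = 2.62 A.

I_supply ≈ 2.62 A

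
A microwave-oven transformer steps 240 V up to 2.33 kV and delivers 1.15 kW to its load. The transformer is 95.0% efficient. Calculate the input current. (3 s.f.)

P_in = P_out/η = 1150/0.950 = 1210.5 W.
I_in = P_in/V_in = 1210.5/240 = 5.04 A.

I_in ≈ 5.04 A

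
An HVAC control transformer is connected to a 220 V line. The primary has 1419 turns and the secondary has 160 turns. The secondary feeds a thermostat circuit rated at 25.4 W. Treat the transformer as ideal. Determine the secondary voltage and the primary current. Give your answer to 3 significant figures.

V_s ≈ 24.8 V, I_p ≈ 0.115 A

V_s = V_p × N_s/N_p = 220 × 160/1419 = 24.806 V.
I_s = P/V_s = 25.4/24.806 = 1.0239 A.
I_p = I_s × N_s/N_p = 1.0239 × 160/1419 = 0.115 A.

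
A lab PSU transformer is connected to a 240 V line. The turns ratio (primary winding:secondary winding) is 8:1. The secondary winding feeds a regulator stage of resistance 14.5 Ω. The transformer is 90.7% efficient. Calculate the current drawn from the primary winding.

I_p ≈ 0.285 A

V_s = 240 × 1/8 = 30.000 V.
I_s = V_s/R = 30.000/14.5 = 2.0690 A.
P_out = V_s I_s = 30.000 × 2.0690 = 62.069 W.
P_in = P_out/η = 62.069/0.907 = 68.433 W.
I_p = P_in/V_p = 68.433/240 = 0.285 A.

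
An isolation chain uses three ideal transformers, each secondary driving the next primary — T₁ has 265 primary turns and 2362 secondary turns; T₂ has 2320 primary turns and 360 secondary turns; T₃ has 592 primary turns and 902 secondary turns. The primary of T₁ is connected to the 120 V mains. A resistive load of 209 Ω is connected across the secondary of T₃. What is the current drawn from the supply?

After T₁: V = 120.00 × 2362/265 = 1069.6 V.
After T₂: V = 1069.6 × 360/2320 = 165.97 V.
After T₃: V = 165.97 × 902/592 = 252.88 V.
I_load = 252.88/209 = 1.2100 A, so P_out = 252.88 × 1.2100 = 305.97 W.
All ideal ⇒ P_in = P_out, so I_supply = 305.97/120 = 2.55 A.

I_supply ≈ 2.55 A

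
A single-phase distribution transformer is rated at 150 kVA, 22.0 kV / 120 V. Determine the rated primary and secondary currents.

I_p ≈ 6.82 A, I_s ≈ 1250 A

I_p = S/V_p = 150000/22000 = 6.82 A.
I_s = S/V_s = 150000/120 = 1250 A.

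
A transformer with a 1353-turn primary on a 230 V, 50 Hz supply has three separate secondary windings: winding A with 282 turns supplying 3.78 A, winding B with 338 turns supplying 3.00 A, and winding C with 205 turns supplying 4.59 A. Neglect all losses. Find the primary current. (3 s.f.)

V_A = 230 × 282/1353 = 47.938 V; V_B = 230 × 338/1353 = 57.458 V; V_C = 230 × 205/1353 = 34.848 V.
P_out = V_A I_A + V_B I_B + V_C I_C = 47.938×3.78 + 57.458×3.00 + 34.848×4.59 = 181.21 + 172.37 + 159.95 = 513.53 W.
Ideal ⇒ P_in = P_out, so I_p = P_out/V_p = 513.53/230 = 2.23 A.

I_p ≈ 2.23 A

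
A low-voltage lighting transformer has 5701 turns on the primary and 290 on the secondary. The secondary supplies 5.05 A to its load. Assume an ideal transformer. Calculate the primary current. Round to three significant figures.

For an ideal transformer I_p/I_s = N_s/N_p, so I_p = 5.05 × 290/5701 = 0.257 A.

I_p ≈ 0.257 A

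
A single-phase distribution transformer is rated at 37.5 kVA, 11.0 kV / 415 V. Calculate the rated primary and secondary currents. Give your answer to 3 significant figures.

I_p ≈ 3.41 A, I_s ≈ 90.4 A

I_p = S/V_p = 37500/11000 = 3.41 A.
I_s = S/V_s = 37500/415 = 90.4 A.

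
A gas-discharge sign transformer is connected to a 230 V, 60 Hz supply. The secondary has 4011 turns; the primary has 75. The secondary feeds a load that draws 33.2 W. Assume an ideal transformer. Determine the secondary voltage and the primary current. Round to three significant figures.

V_s = V_p × N_s/N_p = 230 × 4011/75 = 12300 V.
I_s = P/V_s = 33.2/12300 = 0.0026991 A.
I_p = I_s × N_s/N_p = 0.0026991 × 4011/75 = 0.144 A.

V_s ≈ 12300 V, I_p ≈ 0.144 A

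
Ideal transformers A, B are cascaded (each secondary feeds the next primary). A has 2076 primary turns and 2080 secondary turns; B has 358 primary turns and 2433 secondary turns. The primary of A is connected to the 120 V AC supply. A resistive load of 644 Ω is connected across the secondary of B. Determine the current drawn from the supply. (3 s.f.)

I_supply ≈ 8.64 A

Secondary of A: V = 120.00 × 2080/2076 = 120.23 V.
Secondary of B: V = 120.23 × 2433/358 = 817.10 V.
I_load = 817.10/644 = 1.2688 A, so P_out = 817.10 × 1.2688 = 1036.7 W.
All ideal ⇒ P_in = P_out, so I_supply = 1036.7/120 = 8.64 A.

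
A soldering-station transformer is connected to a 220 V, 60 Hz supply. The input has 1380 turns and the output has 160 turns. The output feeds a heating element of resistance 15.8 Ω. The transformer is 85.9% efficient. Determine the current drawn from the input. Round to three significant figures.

I_in ≈ 0.218 A

V_out = 220 × 160/1380 = 25.507 V.
I_out = V_out/R = 25.507/15.8 = 1.6144 A.
P_out = V_out I_out = 25.507 × 1.6144 = 41.178 W.
P_in = P_out/η = 41.178/0.859 = 47.938 W.
I_in = P_in/V_in = 47.938/220 = 0.218 A.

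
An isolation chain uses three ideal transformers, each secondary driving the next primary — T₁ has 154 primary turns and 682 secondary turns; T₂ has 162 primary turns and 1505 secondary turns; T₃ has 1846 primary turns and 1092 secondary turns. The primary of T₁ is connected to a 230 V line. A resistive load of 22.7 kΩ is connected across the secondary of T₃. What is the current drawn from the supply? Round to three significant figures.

After T₁: V = 230.00 × 682/154 = 1018.6 V.
After T₂: V = 1018.6 × 1505/162 = 9462.7 V.
After T₃: V = 9462.7 × 1092/1846 = 5597.6 V.
I_load = 5597.6/22700 = 0.24659 A, so P_out = 5597.6 × 0.24659 = 1380.3 W.
All ideal ⇒ P_in = P_out, so I_supply = 1380.3/230 = 6.00 A.

I_supply ≈ 6.00 A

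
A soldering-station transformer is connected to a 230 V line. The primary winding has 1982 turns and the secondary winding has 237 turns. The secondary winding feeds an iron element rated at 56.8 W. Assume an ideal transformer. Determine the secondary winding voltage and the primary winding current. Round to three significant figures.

V_s ≈ 27.5 V, I_p ≈ 0.247 A

V_s = V_p × N_s/N_p = 230 × 237/1982 = 27.503 V.
I_s = P/V_s = 56.8/27.503 = 2.0653 A.
I_p = I_s × N_s/N_p = 2.0653 × 237/1982 = 0.247 A.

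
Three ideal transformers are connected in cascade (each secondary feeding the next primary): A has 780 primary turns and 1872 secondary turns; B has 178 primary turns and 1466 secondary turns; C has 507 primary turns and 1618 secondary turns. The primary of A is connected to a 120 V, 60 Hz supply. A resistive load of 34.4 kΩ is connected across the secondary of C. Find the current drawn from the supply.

I_supply ≈ 13.9 A

After A: V = 120.00 × 1872/780 = 288.00 V.
After B: V = 288.00 × 1466/178 = 2372.0 V.
After C: V = 2372.0 × 1618/507 = 7569.7 V.
I_load = 7569.7/34400 = 0.22005 A, so P_out = 7569.7 × 0.22005 = 1665.7 W.
All ideal ⇒ P_in = P_out, so I_supply = 1665.7/120 = 13.9 A.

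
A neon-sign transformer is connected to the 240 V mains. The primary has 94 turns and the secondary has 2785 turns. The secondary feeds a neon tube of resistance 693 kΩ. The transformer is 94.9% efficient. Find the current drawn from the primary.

V_s = 240 × 2785/94 = 7110.6 V.
I_s = V_s/R = 7110.6/693000 = 0.010261 A.
P_out = V_s I_s = 7110.6 × 0.010261 = 72.960 W.
P_in = P_out/η = 72.960/0.949 = 76.881 W.
I_p = P_in/V_p = 76.881/240 = 0.320 A.

I_p ≈ 0.320 A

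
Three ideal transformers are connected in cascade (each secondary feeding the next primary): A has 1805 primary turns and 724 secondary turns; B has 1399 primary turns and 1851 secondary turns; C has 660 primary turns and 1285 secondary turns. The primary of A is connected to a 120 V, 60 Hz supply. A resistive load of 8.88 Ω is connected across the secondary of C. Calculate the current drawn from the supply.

After A: V = 120.00 × 724/1805 = 48.133 V.
After B: V = 48.133 × 1851/1399 = 63.684 V.
After C: V = 63.684 × 1285/660 = 123.99 V.
I_load = 123.99/8.88 = 13.963 A, so P_out = 123.99 × 13.963 = 1731.3 W.
All ideal ⇒ P_in = P_out, so I_supply = 1731.3/120 = 14.4 A.

I_supply ≈ 14.4 A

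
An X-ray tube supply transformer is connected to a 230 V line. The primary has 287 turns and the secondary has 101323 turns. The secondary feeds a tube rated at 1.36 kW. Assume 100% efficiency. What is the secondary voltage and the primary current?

V_s = V_p × N_s/N_p = 230 × 101323/287 = 81200 V.
I_s = P/V_s = 1360/81200 = 0.016749 A.
I_p = I_s × N_s/N_p = 0.016749 × 101323/287 = 5.91 A.

V_s ≈ 81200 V, I_p ≈ 5.91 A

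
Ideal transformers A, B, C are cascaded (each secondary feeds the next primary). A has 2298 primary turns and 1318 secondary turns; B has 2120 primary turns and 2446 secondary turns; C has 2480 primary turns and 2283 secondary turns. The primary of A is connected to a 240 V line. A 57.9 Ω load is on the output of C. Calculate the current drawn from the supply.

Secondary of A: V = 240.00 × 1318/2298 = 137.65 V.
Secondary of B: V = 137.65 × 2446/2120 = 158.82 V.
Secondary of C: V = 158.82 × 2283/2480 = 146.20 V.
I_load = 146.20/57.9 = 2.5251 A, so P_out = 146.20 × 2.5251 = 369.17 W.
All ideal ⇒ P_in = P_out, so I_supply = 369.17/240 = 1.54 A.

I_supply ≈ 1.54 A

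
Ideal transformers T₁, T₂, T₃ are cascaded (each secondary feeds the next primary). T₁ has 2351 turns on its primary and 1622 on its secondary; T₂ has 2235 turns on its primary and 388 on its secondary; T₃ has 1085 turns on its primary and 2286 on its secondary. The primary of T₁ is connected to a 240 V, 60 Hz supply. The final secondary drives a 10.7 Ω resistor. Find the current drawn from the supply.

I_supply ≈ 1.43 A

After T₁: V = 240.00 × 1622/2351 = 165.58 V.
After T₂: V = 165.58 × 388/2235 = 28.745 V.
After T₃: V = 28.745 × 2286/1085 = 60.563 V.
I_load = 60.563/10.7 = 5.6601 A, so P_out = 60.563 × 5.6601 = 342.80 W.
All ideal ⇒ P_in = P_out, so I_supply = 342.80/240 = 1.43 A.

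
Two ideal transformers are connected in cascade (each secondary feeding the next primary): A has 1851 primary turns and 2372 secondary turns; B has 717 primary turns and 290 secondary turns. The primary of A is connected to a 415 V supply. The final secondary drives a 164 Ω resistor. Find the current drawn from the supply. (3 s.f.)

After A: V = 415.00 × 2372/1851 = 531.81 V.
After B: V = 531.81 × 290/717 = 215.10 V.
I_load = 215.10/164 = 1.3116 A, so P_out = 215.10 × 1.3116 = 282.12 W.
All ideal ⇒ P_in = P_out, so I_supply = 282.12/415 = 0.680 A.

I_supply ≈ 0.680 A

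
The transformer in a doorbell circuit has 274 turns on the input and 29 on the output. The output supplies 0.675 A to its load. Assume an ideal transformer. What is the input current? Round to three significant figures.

For an ideal transformer I_in/I_out = N_out/N_in, so I_in = 0.675 × 29/274 = 0.0714 A.

I_in ≈ 0.0714 A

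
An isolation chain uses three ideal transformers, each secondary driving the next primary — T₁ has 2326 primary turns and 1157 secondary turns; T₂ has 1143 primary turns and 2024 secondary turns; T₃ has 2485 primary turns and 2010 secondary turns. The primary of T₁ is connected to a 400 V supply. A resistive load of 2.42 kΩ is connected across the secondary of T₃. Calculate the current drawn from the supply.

Secondary of T₁: V = 400.00 × 1157/2326 = 198.97 V.
Secondary of T₂: V = 198.97 × 2024/1143 = 352.33 V.
Secondary of T₃: V = 352.33 × 2010/2485 = 284.98 V.
I_load = 284.98/2420 = 0.11776 A, so P_out = 284.98 × 0.11776 = 33.560 W.
All ideal ⇒ P_in = P_out, so I_supply = 33.560/400 = 0.0839 A.

I_supply ≈ 0.0839 A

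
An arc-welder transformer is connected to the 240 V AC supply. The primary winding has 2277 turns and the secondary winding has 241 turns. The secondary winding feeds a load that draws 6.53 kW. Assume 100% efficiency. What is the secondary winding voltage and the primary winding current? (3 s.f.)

V_s ≈ 25.4 V, I_p ≈ 27.2 A

V_s = V_p × N_s/N_p = 240 × 241/2277 = 25.402 V.
I_s = P/V_s = 6530/25.402 = 257.07 A.
I_p = I_s × N_s/N_p = 257.07 × 241/2277 = 27.2 A.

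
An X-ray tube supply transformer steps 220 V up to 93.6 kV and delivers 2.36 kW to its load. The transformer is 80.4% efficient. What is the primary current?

P_in = P_out/η = 2360/0.804 = 2935.3 W.
I_p = P_in/V_p = 2935.3/220 = 13.3 A.

I_p ≈ 13.3 A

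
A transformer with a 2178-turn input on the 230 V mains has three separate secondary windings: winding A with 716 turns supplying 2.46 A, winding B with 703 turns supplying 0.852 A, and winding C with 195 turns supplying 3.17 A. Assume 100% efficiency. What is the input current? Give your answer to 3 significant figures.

I_in ≈ 1.37 A

V_A = 230 × 716/2178 = 75.611 V; V_B = 230 × 703/2178 = 74.238 V; V_C = 230 × 195/2178 = 20.592 V.
P_out = V_A I_A + V_B I_B + V_C I_C = 75.611×2.46 + 74.238×0.852 + 20.592×3.17 = 186.00 + 63.251 + 65.278 = 314.53 W.
Ideal ⇒ P_in = P_out, so I_in = P_out/V_in = 314.53/230 = 1.37 A.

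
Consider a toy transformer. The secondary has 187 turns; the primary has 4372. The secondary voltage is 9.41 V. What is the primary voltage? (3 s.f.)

V_p ≈ 220 V

V_p/V_s = N_p/N_s, so V_p = 9.41 × 4372/187 = 220 V.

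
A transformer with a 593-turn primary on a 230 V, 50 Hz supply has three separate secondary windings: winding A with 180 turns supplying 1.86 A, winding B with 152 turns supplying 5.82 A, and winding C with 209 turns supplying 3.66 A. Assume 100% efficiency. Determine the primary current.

I_p ≈ 3.35 A

V_A = 230 × 180/593 = 69.815 V; V_B = 230 × 152/593 = 58.954 V; V_C = 230 × 209/593 = 81.062 V.
P_out = V_A I_A + V_B I_B + V_C I_C = 69.815×1.86 + 58.954×5.82 + 81.062×3.66 = 129.85 + 343.12 + 296.69 = 769.66 W.
Ideal ⇒ P_in = P_out, so I_p = P_out/V_p = 769.66/230 = 3.35 A.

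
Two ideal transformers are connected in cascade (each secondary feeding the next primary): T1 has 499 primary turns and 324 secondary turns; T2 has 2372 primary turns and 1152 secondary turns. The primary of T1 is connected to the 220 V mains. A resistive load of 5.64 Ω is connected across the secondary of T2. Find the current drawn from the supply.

I_supply ≈ 3.88 A

After T1: V = 220.00 × 324/499 = 142.85 V.
After T2: V = 142.85 × 1152/2372 = 69.375 V.
I_load = 69.375/5.64 = 12.301 A, so P_out = 69.375 × 12.301 = 853.36 W.
All ideal ⇒ P_in = P_out, so I_supply = 853.36/220 = 3.88 A.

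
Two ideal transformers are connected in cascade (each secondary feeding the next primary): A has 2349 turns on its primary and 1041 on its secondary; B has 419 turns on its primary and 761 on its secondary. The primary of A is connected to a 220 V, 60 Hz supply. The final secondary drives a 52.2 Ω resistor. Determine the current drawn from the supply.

Secondary of A: V = 220.00 × 1041/2349 = 97.497 V.
Secondary of B: V = 97.497 × 761/419 = 177.08 V.
I_load = 177.08/52.2 = 3.3923 A, so P_out = 177.08 × 3.3923 = 600.69 W.
All ideal ⇒ P_in = P_out, so I_supply = 600.69/220 = 2.73 A.

I_supply ≈ 2.73 A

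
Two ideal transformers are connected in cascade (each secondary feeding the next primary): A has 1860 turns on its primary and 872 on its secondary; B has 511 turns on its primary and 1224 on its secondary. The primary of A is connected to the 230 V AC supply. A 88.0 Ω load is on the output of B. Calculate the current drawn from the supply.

I_supply ≈ 3.30 A

After A: V = 230.00 × 872/1860 = 107.83 V.
After B: V = 107.83 × 1224/511 = 258.28 V.
I_load = 258.28/88.0 = 2.9350 A, so P_out = 258.28 × 2.9350 = 758.06 W.
All ideal ⇒ P_in = P_out, so I_supply = 758.06/230 = 3.30 A.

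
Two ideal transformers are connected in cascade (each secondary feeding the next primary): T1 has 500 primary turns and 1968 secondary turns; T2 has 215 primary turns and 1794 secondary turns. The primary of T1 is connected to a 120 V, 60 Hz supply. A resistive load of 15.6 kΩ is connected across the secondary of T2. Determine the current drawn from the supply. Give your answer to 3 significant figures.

I_supply ≈ 8.30 A

Secondary of T1: V = 120.00 × 1968/500 = 472.32 V.
Secondary of T2: V = 472.32 × 1794/215 = 3941.1 V.
I_load = 3941.1/15600 = 0.25264 A, so P_out = 3941.1 × 0.25264 = 995.67 W.
All ideal ⇒ P_in = P_out, so I_supply = 995.67/120 = 8.30 A.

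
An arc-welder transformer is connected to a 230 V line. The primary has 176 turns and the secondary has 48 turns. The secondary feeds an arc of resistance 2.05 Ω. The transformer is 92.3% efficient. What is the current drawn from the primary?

I_p ≈ 9.04 A

V_s = 230 × 48/176 = 62.727 V.
I_s = V_s/R = 62.727/2.05 = 30.599 A.
P_out = V_s I_s = 62.727 × 30.599 = 1919.4 W.
P_in = P_out/η = 1919.4/0.923 = 2079.5 W.
I_p = P_in/V_p = 2079.5/230 = 9.04 A.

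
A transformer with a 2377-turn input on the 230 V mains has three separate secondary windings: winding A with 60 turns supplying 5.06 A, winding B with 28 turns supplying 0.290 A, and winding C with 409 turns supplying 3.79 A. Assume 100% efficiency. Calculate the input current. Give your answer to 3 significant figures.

I_in ≈ 0.783 A

V_A = 230 × 60/2377 = 5.8056 V; V_B = 230 × 28/2377 = 2.7093 V; V_C = 230 × 409/2377 = 39.575 V.
P_out = V_A I_A + V_B I_B + V_C I_C = 5.8056×5.06 + 2.7093×0.290 + 39.575×3.79 = 29.377 + 0.78570 + 149.99 = 180.15 W.
Ideal ⇒ P_in = P_out, so I_in = P_out/V_in = 180.15/230 = 0.783 A.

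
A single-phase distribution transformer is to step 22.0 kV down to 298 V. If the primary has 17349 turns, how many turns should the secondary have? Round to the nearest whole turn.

N_s/N_p = V_s/V_p, so N_s = 17349 × 298/22000 = 235.0 ≈ 235 turns.

N_s = 235 turns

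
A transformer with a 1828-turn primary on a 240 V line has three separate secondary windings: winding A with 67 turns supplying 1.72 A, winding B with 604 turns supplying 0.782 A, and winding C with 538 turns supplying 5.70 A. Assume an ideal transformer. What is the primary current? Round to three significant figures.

I_p ≈ 2.00 A

V_A = 240 × 67/1828 = 8.7965 V; V_B = 240 × 604/1828 = 79.300 V; V_C = 240 × 538/1828 = 70.635 V.
P_out = V_A I_A + V_B I_B + V_C I_C = 8.7965×1.72 + 79.300×0.782 + 70.635×5.70 = 15.130 + 62.012 + 402.62 = 479.76 W.
Ideal ⇒ P_in = P_out, so I_p = P_out/V_p = 479.76/240 = 2.00 A.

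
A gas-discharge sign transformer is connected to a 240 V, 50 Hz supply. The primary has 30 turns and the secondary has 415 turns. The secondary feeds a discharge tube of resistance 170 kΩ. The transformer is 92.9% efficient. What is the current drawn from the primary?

I_p ≈ 0.291 A

V_s = 240 × 415/30 = 3320.0 V.
I_s = V_s/R = 3320.0/170000 = 0.019529 A.
P_out = V_s I_s = 3320.0 × 0.019529 = 64.838 W.
P_in = P_out/η = 64.838/0.929 = 69.793 W.
I_p = P_in/V_p = 69.793/240 = 0.291 A.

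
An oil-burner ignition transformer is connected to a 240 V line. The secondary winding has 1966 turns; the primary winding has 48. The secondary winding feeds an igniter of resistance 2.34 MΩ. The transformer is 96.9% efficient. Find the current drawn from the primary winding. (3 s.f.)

V_s = 240 × 1966/48 = 9830.0 V.
I_s = V_s/R = 9830.0/(2.34×10^6) = 0.0042009 A.
P_out = V_s I_s = 9830.0 × 0.0042009 = 41.294 W.
P_in = P_out/η = 41.294/0.969 = 42.615 W.
I_p = P_in/V_p = 42.615/240 = 0.178 A.

I_p ≈ 0.178 A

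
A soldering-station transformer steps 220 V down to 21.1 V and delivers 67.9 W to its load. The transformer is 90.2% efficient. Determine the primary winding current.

P_in = P_out/η = 67.9/0.902 = 75.277 W.
I_p = P_in/V_p = 75.277/220 = 0.342 A.

I_p ≈ 0.342 A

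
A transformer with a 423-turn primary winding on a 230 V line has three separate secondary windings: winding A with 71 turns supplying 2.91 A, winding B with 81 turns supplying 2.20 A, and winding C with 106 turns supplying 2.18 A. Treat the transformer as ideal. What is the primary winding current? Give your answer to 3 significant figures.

I_p ≈ 1.46 A

V_A = 230 × 71/423 = 38.605 V; V_B = 230 × 81/423 = 44.043 V; V_C = 230 × 106/423 = 57.636 V.
P_out = V_A I_A + V_B I_B + V_C I_C = 38.605×2.91 + 44.043×2.20 + 57.636×2.18 = 112.34 + 96.894 + 125.65 = 334.88 W.
Ideal ⇒ P_in = P_out, so I_p = P_out/V_p = 334.88/230 = 1.46 A.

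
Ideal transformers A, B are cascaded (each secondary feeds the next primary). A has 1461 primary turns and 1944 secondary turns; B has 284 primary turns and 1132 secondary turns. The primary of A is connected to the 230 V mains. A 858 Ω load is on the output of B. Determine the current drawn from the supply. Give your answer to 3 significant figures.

I_supply ≈ 7.54 A

Secondary of A: V = 230.00 × 1944/1461 = 306.04 V.
Secondary of B: V = 306.04 × 1132/284 = 1219.8 V.
I_load = 1219.8/858 = 1.4217 A, so P_out = 1219.8 × 1.4217 = 1734.3 W.
All ideal ⇒ P_in = P_out, so I_supply = 1734.3/230 = 7.54 A.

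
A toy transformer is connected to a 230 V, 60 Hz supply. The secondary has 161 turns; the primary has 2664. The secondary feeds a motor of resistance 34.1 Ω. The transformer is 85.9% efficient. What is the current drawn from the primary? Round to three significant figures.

I_p ≈ 0.0287 A

V_s = 230 × 161/2664 = 13.900 V.
I_s = V_s/R = 13.900/34.1 = 0.40763 A.
P_out = V_s I_s = 13.900 × 0.40763 = 5.6661 W.
P_in = P_out/η = 5.6661/0.859 = 6.5962 W.
I_p = P_in/V_p = 6.5962/230 = 0.0287 A.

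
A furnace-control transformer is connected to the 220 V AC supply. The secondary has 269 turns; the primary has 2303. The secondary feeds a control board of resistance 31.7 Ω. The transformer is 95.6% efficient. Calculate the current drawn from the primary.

I_p ≈ 0.0990 A

V_s = 220 × 269/2303 = 25.697 V.
I_s = V_s/R = 25.697/31.7 = 0.81063 A.
P_out = V_s I_s = 25.697 × 0.81063 = 20.831 W.
P_in = P_out/η = 20.831/0.956 = 21.789 W.
I_p = P_in/V_p = 21.789/220 = 0.0990 A.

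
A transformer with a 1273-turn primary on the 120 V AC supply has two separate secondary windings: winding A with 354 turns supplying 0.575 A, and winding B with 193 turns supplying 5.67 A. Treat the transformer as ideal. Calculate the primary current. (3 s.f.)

V_A = 120 × 354/1273 = 33.370 V; V_B = 120 × 193/1273 = 18.193 V.
P_out = V_A I_A + V_B I_B = 33.370×0.575 + 18.193×5.67 = 19.188 + 103.16 = 122.34 W.
Ideal ⇒ P_in = P_out, so I_p = P_out/V_p = 122.34/120 = 1.02 A.

I_p ≈ 1.02 A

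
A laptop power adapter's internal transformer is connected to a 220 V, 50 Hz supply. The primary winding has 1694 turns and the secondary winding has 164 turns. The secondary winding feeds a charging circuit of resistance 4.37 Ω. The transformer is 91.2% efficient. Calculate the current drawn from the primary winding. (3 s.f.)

I_p ≈ 0.517 A

V_s = 220 × 164/1694 = 21.299 V.
I_s = V_s/R = 21.299/4.37 = 4.8738 A.
P_out = V_s I_s = 21.299 × 4.8738 = 103.81 W.
P_in = P_out/η = 103.81/0.912 = 113.82 W.
I_p = P_in/V_p = 113.82/220 = 0.517 A.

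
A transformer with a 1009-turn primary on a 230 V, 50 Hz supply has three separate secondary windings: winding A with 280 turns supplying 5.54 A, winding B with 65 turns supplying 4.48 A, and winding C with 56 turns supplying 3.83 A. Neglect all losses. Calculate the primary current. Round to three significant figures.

V_A = 230 × 280/1009 = 63.826 V; V_B = 230 × 65/1009 = 14.817 V; V_C = 230 × 56/1009 = 12.765 V.
P_out = V_A I_A + V_B I_B + V_C I_C = 63.826×5.54 + 14.817×4.48 + 12.765×3.83 = 353.59 + 66.379 + 48.890 = 468.86 W.
Ideal ⇒ P_in = P_out, so I_p = P_out/V_p = 468.86/230 = 2.04 A.

I_p ≈ 2.04 A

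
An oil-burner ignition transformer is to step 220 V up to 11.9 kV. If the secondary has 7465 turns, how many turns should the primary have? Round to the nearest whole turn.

N_p/N_s = V_p/V_s, so N_p = 7465 × 220/11900 = 138.0 ≈ 138 turns.

N_p = 138 turns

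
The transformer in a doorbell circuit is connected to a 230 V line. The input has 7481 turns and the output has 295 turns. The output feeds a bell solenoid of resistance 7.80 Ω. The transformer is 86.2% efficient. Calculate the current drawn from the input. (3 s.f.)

I_in ≈ 0.0532 A

V_out = 230 × 295/7481 = 9.0696 V.
I_out = V_out/R = 9.0696/7.80 = 1.1628 A.
P_out = V_out I_out = 9.0696 × 1.1628 = 10.546 W.
P_in = P_out/η = 10.546/0.862 = 12.234 W.
I_in = P_in/V_in = 12.234/230 = 0.0532 A.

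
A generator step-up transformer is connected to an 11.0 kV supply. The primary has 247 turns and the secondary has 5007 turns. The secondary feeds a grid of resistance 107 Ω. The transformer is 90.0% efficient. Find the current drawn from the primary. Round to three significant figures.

I_p ≈ 46900 A

V_s = 11000 × 5007/247 = 222980 V.
I_s = V_s/R = 222980/107 = 2084.0 A.
P_out = V_s I_s = 222980 × 2084.0 = 4.6469×10^8 W.
P_in = P_out/η = 4.6469×10^8/0.900 = 5.1632×10^8 W.
I_p = P_in/V_p = 5.1632×10^8/11000 = 46900 A.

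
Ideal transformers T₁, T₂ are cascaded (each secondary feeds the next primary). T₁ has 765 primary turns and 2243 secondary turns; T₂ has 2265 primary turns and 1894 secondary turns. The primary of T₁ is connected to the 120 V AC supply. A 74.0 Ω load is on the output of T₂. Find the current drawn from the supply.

Secondary of T₁: V = 120.00 × 2243/765 = 351.84 V.
Secondary of T₂: V = 351.84 × 1894/2265 = 294.21 V.
I_load = 294.21/74.0 = 3.9758 A, so P_out = 294.21 × 3.9758 = 1169.7 W.
All ideal ⇒ P_in = P_out, so I_supply = 1169.7/120 = 9.75 A.

I_supply ≈ 9.75 A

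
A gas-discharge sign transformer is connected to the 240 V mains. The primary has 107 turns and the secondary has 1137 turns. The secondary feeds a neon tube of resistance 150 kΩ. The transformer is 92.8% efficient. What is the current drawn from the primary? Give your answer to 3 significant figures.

I_p ≈ 0.195 A

V_s = 240 × 1137/107 = 2550.3 V.
I_s = V_s/R = 2550.3/150000 = 0.017002 A.
P_out = V_s I_s = 2550.3 × 0.017002 = 43.360 W.
P_in = P_out/η = 43.360/0.928 = 46.724 W.
I_p = P_in/V_p = 46.724/240 = 0.195 A.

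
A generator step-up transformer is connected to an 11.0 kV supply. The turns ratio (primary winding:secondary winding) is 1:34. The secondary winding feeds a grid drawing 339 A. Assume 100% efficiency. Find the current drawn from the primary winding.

For an ideal transformer I_p N_p = I_s N_s, so I_p = 339 × 34/1 = 11500 A.

I_p ≈ 11500 A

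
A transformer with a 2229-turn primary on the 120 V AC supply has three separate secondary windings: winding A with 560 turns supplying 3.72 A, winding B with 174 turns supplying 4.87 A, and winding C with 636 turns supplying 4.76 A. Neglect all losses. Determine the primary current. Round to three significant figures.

V_A = 120 × 560/2229 = 30.148 V; V_B = 120 × 174/2229 = 9.3674 V; V_C = 120 × 636/2229 = 34.240 V.
P_out = V_A I_A + V_B I_B + V_C I_C = 30.148×3.72 + 9.3674×4.87 + 34.240×4.76 = 112.15 + 45.619 + 162.98 = 320.75 W.
Ideal ⇒ P_in = P_out, so I_p = P_out/V_p = 320.75/120 = 2.67 A.

I_p ≈ 2.67 A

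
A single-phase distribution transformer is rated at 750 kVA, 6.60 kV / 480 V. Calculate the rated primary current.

I_p = S/V_p = 750000/6600 = 114 A.

I_p ≈ 114 A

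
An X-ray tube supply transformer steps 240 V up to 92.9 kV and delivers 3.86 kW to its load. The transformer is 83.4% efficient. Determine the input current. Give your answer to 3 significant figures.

P_in = P_out/η = 3860/0.834 = 4628.3 W.
I_in = P_in/V_in = 4628.3/240 = 19.3 A.

I_in ≈ 19.3 A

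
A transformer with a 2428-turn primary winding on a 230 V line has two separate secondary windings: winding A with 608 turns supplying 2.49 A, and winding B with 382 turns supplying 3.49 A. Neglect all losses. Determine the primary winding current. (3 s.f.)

I_p ≈ 1.17 A

V_A = 230 × 608/2428 = 57.595 V; V_B = 230 × 382/2428 = 36.186 V.
P_out = V_A I_A + V_B I_B = 57.595×2.49 + 36.186×3.49 = 143.41 + 126.29 = 269.70 W.
Ideal ⇒ P_in = P_out, so I_p = P_out/V_p = 269.70/230 = 1.17 A.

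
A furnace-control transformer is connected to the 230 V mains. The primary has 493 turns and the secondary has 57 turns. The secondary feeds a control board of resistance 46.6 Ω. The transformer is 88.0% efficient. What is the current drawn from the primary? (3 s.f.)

V_s = 230 × 57/493 = 26.592 V.
I_s = V_s/R = 26.592/46.6 = 0.57065 A.
P_out = V_s I_s = 26.592 × 0.57065 = 15.175 W.
P_in = P_out/η = 15.175/0.880 = 17.244 W.
I_p = P_in/V_p = 17.244/230 = 0.0750 A.

I_p ≈ 0.0750 A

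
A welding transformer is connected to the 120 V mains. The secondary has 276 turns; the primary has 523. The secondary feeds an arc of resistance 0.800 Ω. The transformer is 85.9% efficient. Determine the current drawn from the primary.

V_s = 120 × 276/523 = 63.327 V.
I_s = V_s/R = 63.327/0.800 = 79.159 A.
P_out = V_s I_s = 63.327 × 79.159 = 5012.9 W.
P_in = P_out/η = 5012.9/0.859 = 5835.7 W.
I_p = P_in/V_p = 5835.7/120 = 48.6 A.

I_p ≈ 48.6 A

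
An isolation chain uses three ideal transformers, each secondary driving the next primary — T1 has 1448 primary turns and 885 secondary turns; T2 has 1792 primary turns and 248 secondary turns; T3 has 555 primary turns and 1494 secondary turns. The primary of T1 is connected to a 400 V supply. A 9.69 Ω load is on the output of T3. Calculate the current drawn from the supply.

Secondary of T1: V = 400.00 × 885/1448 = 244.48 V.
Secondary of T2: V = 244.48 × 248/1792 = 33.834 V.
Secondary of T3: V = 33.834 × 1494/555 = 91.076 V.
I_load = 91.076/9.69 = 9.3990 A, so P_out = 91.076 × 9.3990 = 856.03 W.
All ideal ⇒ P_in = P_out, so I_supply = 856.03/400 = 2.14 A.

I_supply ≈ 2.14 A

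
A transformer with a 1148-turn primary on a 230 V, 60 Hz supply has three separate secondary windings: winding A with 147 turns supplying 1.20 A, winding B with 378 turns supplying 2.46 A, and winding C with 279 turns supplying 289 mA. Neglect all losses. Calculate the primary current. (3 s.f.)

V_A = 230 × 147/1148 = 29.451 V; V_B = 230 × 378/1148 = 75.732 V; V_C = 230 × 279/1148 = 55.897 V.
P_out = V_A I_A + V_B I_B + V_C I_C = 29.451×1.20 + 75.732×2.46 + 55.897×0.289 = 35.341 + 186.30 + 16.154 = 237.80 W.
Ideal ⇒ P_in = P_out, so I_p = P_out/V_p = 237.80/230 = 1.03 A.

I_p ≈ 1.03 A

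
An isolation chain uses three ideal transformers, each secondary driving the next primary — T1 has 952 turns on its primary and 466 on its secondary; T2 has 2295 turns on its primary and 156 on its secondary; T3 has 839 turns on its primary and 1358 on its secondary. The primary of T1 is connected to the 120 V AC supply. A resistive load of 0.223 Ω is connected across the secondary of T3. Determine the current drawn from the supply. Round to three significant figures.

Secondary of T1: V = 120.00 × 466/952 = 58.739 V.
Secondary of T2: V = 58.739 × 156/2295 = 3.9928 V.
Secondary of T3: V = 3.9928 × 1358/839 = 6.4626 V.
I_load = 6.4626/0.223 = 28.980 A, so P_out = 6.4626 × 28.980 = 187.29 W.
All ideal ⇒ P_in = P_out, so I_supply = 187.29/120 = 1.56 A.

I_supply ≈ 1.56 A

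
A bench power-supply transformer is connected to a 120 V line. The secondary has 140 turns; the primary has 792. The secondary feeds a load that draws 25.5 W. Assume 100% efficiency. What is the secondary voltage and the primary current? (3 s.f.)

V_s ≈ 21.2 V, I_p ≈ 0.213 A

V_s = V_p × N_s/N_p = 120 × 140/792 = 21.212 V.
I_s = P/V_s = 25.5/21.212 = 1.2021 A.
I_p = I_s × N_s/N_p = 1.2021 × 140/792 = 0.213 A.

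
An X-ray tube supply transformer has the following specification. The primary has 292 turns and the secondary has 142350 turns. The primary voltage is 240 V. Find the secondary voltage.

V_s ≈ 117000 V

V_s/V_p = N_s/N_p, so V_s = 240 × 142350/292 = 117000 V.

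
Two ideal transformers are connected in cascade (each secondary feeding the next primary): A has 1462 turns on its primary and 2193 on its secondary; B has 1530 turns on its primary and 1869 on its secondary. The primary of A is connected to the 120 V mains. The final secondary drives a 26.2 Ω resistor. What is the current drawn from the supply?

After A: V = 120.00 × 2193/1462 = 180.00 V.
After B: V = 180.00 × 1869/1530 = 219.88 V.
I_load = 219.88/26.2 = 8.3925 A, so P_out = 219.88 × 8.3925 = 1845.4 W.
All ideal ⇒ P_in = P_out, so I_supply = 1845.4/120 = 15.4 A.

I_supply ≈ 15.4 A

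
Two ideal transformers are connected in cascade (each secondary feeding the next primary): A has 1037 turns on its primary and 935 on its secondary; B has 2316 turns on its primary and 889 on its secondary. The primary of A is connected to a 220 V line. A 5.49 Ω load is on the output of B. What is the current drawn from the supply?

Secondary of A: V = 220.00 × 935/1037 = 198.36 V.
Secondary of B: V = 198.36 × 889/2316 = 76.141 V.
I_load = 76.141/5.49 = 13.869 A, so P_out = 76.141 × 13.869 = 1056.0 W.
All ideal ⇒ P_in = P_out, so I_supply = 1056.0/220 = 4.80 A.

I_supply ≈ 4.80 A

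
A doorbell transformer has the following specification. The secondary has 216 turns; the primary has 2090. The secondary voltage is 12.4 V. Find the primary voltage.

V_p ≈ 120 V

V_p/V_s = N_p/N_s, so V_p = 12.4 × 2090/216 = 120 V.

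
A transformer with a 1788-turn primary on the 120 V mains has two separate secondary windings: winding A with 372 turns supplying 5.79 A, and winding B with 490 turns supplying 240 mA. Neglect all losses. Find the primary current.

V_A = 120 × 372/1788 = 24.966 V; V_B = 120 × 490/1788 = 32.886 V.
P_out = V_A I_A + V_B I_B = 24.966×5.79 + 32.886×0.240 = 144.56 + 7.8926 = 152.45 W.
Ideal ⇒ P_in = P_out, so I_p = P_out/V_p = 152.45/120 = 1.27 A.

I_p ≈ 1.27 A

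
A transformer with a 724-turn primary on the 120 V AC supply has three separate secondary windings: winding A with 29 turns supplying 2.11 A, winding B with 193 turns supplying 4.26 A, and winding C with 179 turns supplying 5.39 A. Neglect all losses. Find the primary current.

V_A = 120 × 29/724 = 4.8066 V; V_B = 120 × 193/724 = 31.989 V; V_C = 120 × 179/724 = 29.669 V.
P_out = V_A I_A + V_B I_B + V_C I_C = 4.8066×2.11 + 31.989×4.26 + 29.669×5.39 = 10.142 + 136.27 + 159.91 = 306.33 W.
Ideal ⇒ P_in = P_out, so I_p = P_out/V_p = 306.33/120 = 2.55 A.

I_p ≈ 2.55 A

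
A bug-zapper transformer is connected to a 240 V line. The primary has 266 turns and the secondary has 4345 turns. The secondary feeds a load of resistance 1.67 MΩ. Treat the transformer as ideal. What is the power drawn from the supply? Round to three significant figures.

V_s = V_p × N_s/N_p = 240 × 4345/266 = 3920.3 V.
I_s = V_s/R = 3920.3/(1.67×10^6) = 0.0023475 A.
I_p = I_s × N_s/N_p = 0.0023475 × 4345/266 = 0.038345 A.
P = V_p I_p = 240 × 0.038345 = 9.20 W.

P ≈ 9.20 W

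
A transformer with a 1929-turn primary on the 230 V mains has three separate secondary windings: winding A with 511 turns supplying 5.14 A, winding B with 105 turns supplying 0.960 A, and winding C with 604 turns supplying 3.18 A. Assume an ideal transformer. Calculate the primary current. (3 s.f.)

I_p ≈ 2.41 A

V_A = 230 × 511/1929 = 60.928 V; V_B = 230 × 105/1929 = 12.519 V; V_C = 230 × 604/1929 = 72.017 V.
P_out = V_A I_A + V_B I_B + V_C I_C = 60.928×5.14 + 12.519×0.960 + 72.017×3.18 = 313.17 + 12.019 + 229.01 = 554.20 W.
Ideal ⇒ P_in = P_out, so I_p = P_out/V_p = 554.20/230 = 2.41 A.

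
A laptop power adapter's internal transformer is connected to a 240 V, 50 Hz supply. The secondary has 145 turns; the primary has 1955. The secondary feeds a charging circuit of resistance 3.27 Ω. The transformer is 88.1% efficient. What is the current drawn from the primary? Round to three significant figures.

V_s = 240 × 145/1955 = 17.801 V.
I_s = V_s/R = 17.801/3.27 = 5.4436 A.
P_out = V_s I_s = 17.801 × 5.4436 = 96.899 W.
P_in = P_out/η = 96.899/0.881 = 109.99 W.
I_p = P_in/V_p = 109.99/240 = 0.458 A.

I_p ≈ 0.458 A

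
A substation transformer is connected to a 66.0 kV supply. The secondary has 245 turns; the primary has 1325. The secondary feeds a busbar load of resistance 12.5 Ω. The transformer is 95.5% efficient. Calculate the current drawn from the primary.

V_s = 66000 × 245/1325 = 12204 V.
I_s = V_s/R = 12204/12.5 = 976.30 A.
P_out = V_s I_s = 12204 × 976.30 = 1.1915×10^7 W.
P_in = P_out/η = 1.1915×10^7/0.955 = 1.2476×10^7 W.
I_p = P_in/V_p = 1.2476×10^7/66000 = 189 A.

I_p ≈ 189 A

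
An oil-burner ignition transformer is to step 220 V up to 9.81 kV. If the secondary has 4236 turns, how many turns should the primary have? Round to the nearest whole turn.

N_p = 95 turns

N_p/N_s = V_p/V_s, so N_p = 4236 × 220/9810 = 95.0 ≈ 95 turns.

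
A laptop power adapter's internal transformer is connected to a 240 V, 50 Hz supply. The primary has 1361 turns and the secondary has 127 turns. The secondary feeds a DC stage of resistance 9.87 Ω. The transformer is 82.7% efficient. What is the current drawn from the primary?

V_s = 240 × 127/1361 = 22.395 V.
I_s = V_s/R = 22.395/9.87 = 2.2690 A.
P_out = V_s I_s = 22.395 × 2.2690 = 50.816 W.
P_in = P_out/η = 50.816/0.827 = 61.446 W.
I_p = P_in/V_p = 61.446/240 = 0.256 A.

I_p ≈ 0.256 A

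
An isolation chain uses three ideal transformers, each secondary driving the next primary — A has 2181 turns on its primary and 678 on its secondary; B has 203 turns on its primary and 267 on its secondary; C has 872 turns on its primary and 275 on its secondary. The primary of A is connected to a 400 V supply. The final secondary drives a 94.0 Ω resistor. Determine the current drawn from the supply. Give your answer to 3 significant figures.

I_supply ≈ 0.0708 A

Secondary of A: V = 400.00 × 678/2181 = 124.35 V.
Secondary of B: V = 124.35 × 267/203 = 163.55 V.
Secondary of C: V = 163.55 × 275/872 = 51.578 V.
I_load = 51.578/94.0 = 0.54870 A, so P_out = 51.578 × 0.54870 = 28.301 W.
All ideal ⇒ P_in = P_out, so I_supply = 28.301/400 = 0.0708 A.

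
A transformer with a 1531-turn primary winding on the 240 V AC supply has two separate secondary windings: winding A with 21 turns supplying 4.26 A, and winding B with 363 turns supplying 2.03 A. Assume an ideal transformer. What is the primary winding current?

I_p ≈ 0.540 A

V_A = 240 × 21/1531 = 3.2920 V; V_B = 240 × 363/1531 = 56.904 V.
P_out = V_A I_A + V_B I_B = 3.2920×4.26 + 56.904×2.03 = 14.024 + 115.52 = 129.54 W.
Ideal ⇒ P_in = P_out, so I_p = P_out/V_p = 129.54/240 = 0.540 A.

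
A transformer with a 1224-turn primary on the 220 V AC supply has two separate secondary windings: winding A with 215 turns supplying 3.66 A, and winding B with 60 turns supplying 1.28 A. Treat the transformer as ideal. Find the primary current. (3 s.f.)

I_p ≈ 0.706 A

V_A = 220 × 215/1224 = 38.644 V; V_B = 220 × 60/1224 = 10.784 V.
P_out = V_A I_A + V_B I_B = 38.644×3.66 + 10.784×1.28 = 141.44 + 13.804 = 155.24 W.
Ideal ⇒ P_in = P_out, so I_p = P_out/V_p = 155.24/220 = 0.706 A.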